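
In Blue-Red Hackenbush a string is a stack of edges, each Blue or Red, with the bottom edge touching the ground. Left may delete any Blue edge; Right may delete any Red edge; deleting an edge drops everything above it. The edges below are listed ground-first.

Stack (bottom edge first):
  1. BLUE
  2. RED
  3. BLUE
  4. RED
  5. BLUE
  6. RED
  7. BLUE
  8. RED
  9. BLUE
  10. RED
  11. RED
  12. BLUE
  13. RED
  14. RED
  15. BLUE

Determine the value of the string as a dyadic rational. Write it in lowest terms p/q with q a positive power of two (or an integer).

Recurse on prefixes of the 15-edge string BLUE RED BLUE RED BLUE RED BLUE RED BLUE RED RED BLUE RED RED BLUE:
edge 1 of 15 (BLUE): { 0 | none } -> 1
edge 2 of 15 (RED): { 0 | 1 } -> 1/2
edge 3 of 15 (BLUE): { 0 1/2 | 1 } -> 3/4
edge 4 of 15 (RED): { 0 1/2 | 3/4 1 } -> 5/8
edge 5 of 15 (BLUE): { 0 1/2 5/8 | 3/4 1 } -> 11/16
edge 6 of 15 (RED): { 0 1/2 5/8 | 11/16 3/4 1 } -> 21/32
edge 7 of 15 (BLUE): { 0 1/2 5/8 21/32 | 11/16 3/4 1 } -> 43/64
edge 8 of 15 (RED): { 0 1/2 5/8 21/32 | 43/64 11/16 3/4 1 } -> 85/128
edge 9 of 15 (BLUE): { 0 1/2 5/8 21/32 85/128 | 43/64 11/16 3/4 1 } -> 171/256
edge 10 of 15 (RED): { 0 1/2 5/8 21/32 85/128 | 171/256 43/64 11/16 3/4 1 } -> 341/512
edge 11 of 15 (RED): { 0 1/2 5/8 21/32 85/128 | 341/512 171/256 43/64 11/16 3/4 1 } -> 681/1024
edge 12 of 15 (BLUE): { 0 1/2 5/8 21/32 85/128 681/1024 | 341/512 171/256 43/64 11/16 3/4 1 } -> 1363/2048
edge 13 of 15 (RED): { 0 1/2 5/8 21/32 85/128 681/1024 | 1363/2048 341/512 171/256 43/64 11/16 3/4 1 } -> 2725/4096
edge 14 of 15 (RED): { 0 1/2 5/8 21/32 85/128 681/1024 | 2725/4096 1363/2048 341/512 171/256 43/64 11/16 3/4 1 } -> 5449/8192
edge 15 of 15 (BLUE): { 0 1/2 5/8 21/32 85/128 681/1024 5449/8192 | 2725/4096 1363/2048 341/512 171/256 43/64 11/16 3/4 1 } -> 10899/16384

10899/16384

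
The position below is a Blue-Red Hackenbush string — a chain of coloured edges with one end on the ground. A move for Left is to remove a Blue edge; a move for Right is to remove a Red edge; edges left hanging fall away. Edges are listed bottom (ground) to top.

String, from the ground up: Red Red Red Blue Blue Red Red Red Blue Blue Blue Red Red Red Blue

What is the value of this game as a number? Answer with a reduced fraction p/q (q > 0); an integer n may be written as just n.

-10013/4096

Recurse on prefixes of the 15-edge string Red Red Red Blue Blue Red Red Red Blue Blue Blue Red Red Red Blue:
v(R) = { — | 0 } -> -1
v(RR) = { — | -1 0 } -> -2
v(RRR) = { — | -2 -1 0 } -> -3
v(RRRB) = { -3 | -2 -1 0 } -> -5/2
v(RRRBB) = { -3 -5/2 | -2 -1 0 } -> -9/4
v(RRRBBR) = { -3 -5/2 | -9/4 -2 -1 0 } -> -19/8
v(RRRBBRR) = { -3 -5/2 | -19/8 -9/4 -2 -1 0 } -> -39/16
v(RRRBBRRR) = { -3 -5/2 | -39/16 -19/8 -9/4 -2 -1 0 } -> -79/32
v(RRRBBRRRB) = { -3 -5/2 -79/32 | -39/16 -19/8 -9/4 -2 -1 0 } -> -157/64
v(RRRBBRRRBB) = { -3 -5/2 -79/32 -157/64 | -39/16 -19/8 -9/4 -2 -1 0 } -> -313/128
v(RRRBBRRRBBB) = { -3 -5/2 -79/32 -157/64 -313/128 | -39/16 -19/8 -9/4 -2 -1 0 } -> -625/256
v(RRRBBRRRBBBR) = { -3 -5/2 -79/32 -157/64 -313/128 | -625/256 -39/16 -19/8 -9/4 -2 -1 0 } -> -1251/512
v(RRRBBRRRBBBRR) = { -3 -5/2 -79/32 -157/64 -313/128 | -1251/512 -625/256 -39/16 -19/8 -9/4 -2 -1 0 } -> -2503/1024
v(RRRBBRRRBBBRRR) = { -3 -5/2 -79/32 -157/64 -313/128 | -2503/1024 -1251/512 -625/256 -39/16 -19/8 -9/4 -2 -1 0 } -> -5007/2048
v(RRRBBRRRBBBRRRB) = { -3 -5/2 -79/32 -157/64 -313/128 -5007/2048 | -2503/1024 -1251/512 -625/256 -39/16 -19/8 -9/4 -2 -1 0 } -> -10013/4096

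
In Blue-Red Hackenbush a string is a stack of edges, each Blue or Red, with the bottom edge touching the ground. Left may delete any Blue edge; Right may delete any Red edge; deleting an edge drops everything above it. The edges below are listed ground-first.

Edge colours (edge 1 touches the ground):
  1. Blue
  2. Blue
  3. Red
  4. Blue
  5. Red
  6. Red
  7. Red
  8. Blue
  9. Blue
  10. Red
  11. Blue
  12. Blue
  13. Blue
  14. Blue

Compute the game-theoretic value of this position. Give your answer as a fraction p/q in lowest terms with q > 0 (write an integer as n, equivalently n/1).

Recurse on prefixes of the 14-edge string Blue Blue Red Blue Red Red Red Blue Blue Red Blue Blue Blue Blue:
edge 1 of 14 (Blue): { 0 | · } -> 1
edge 2 of 14 (Blue): { 0, 1 | · } -> 2
edge 3 of 14 (Red): { 0, 1 | 2 } -> 3/2
edge 4 of 14 (Blue): { 0, 1, 3/2 | 2 } -> 7/4
edge 5 of 14 (Red): { 0, 1, 3/2 | 7/4, 2 } -> 13/8
edge 6 of 14 (Red): { 0, 1, 3/2 | 13/8, 7/4, 2 } -> 25/16
edge 7 of 14 (Red): { 0, 1, 3/2 | 25/16, 13/8, 7/4, 2 } -> 49/32
edge 8 of 14 (Blue): { 0, 1, 3/2, 49/32 | 25/16, 13/8, 7/4, 2 } -> 99/64
edge 9 of 14 (Blue): { 0, 1, 3/2, 49/32, 99/64 | 25/16, 13/8, 7/4, 2 } -> 199/128
edge 10 of 14 (Red): { 0, 1, 3/2, 49/32, 99/64 | 199/128, 25/16, 13/8, 7/4, 2 } -> 397/256
edge 11 of 14 (Blue): { 0, 1, 3/2, 49/32, 99/64, 397/256 | 199/128, 25/16, 13/8, 7/4, 2 } -> 795/512
edge 12 of 14 (Blue): { 0, 1, 3/2, 49/32, 99/64, 397/256, 795/512 | 199/128, 25/16, 13/8, 7/4, 2 } -> 1591/1024
edge 13 of 14 (Blue): { 0, 1, 3/2, 49/32, 99/64, 397/256, 795/512, 1591/1024 | 199/128, 25/16, 13/8, 7/4, 2 } -> 3183/2048
edge 14 of 14 (Blue): { 0, 1, 3/2, 49/32, 99/64, 397/256, 795/512, 1591/1024, 3183/2048 | 199/128, 25/16, 13/8, 7/4, 2 } -> 6367/4096

6367/4096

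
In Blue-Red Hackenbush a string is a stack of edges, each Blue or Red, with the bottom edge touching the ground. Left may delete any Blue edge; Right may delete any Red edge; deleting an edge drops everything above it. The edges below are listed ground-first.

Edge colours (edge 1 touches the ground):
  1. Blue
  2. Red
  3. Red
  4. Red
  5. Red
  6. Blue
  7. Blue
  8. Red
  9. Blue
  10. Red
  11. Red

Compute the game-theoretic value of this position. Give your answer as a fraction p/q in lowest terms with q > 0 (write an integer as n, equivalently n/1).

Build g(s[:k]) for k = 1..11, string s = Blue Red Red Red Red Blue Blue Red Blue Red Red.
g(B) = { 0 | ∅ } => 1
g(BR) = { 0 | 1 } => 1/2
g(BRR) = { 0 | 1/2 1 } => 1/4
g(BRRR) = { 0 | 1/4 1/2 1 } => 1/8
g(BRRRR) = { 0 | 1/8 1/4 1/2 1 } => 1/16
g(BRRRRB) = { 0 1/16 | 1/8 1/4 1/2 1 } => 3/32
g(BRRRRBB) = { 0 1/16 3/32 | 1/8 1/4 1/2 1 } => 7/64
g(BRRRRBBR) = { 0 1/16 3/32 | 7/64 1/8 1/4 1/2 1 } => 13/128
g(BRRRRBBRB) = { 0 1/16 3/32 13/128 | 7/64 1/8 1/4 1/2 1 } => 27/256
g(BRRRRBBRBR) = { 0 1/16 3/32 13/128 | 27/256 7/64 1/8 1/4 1/2 1 } => 53/512
g(BRRRRBBRBRR) = { 0 1/16 3/32 13/128 | 53/512 27/256 7/64 1/8 1/4 1/2 1 } => 105/1024

105/1024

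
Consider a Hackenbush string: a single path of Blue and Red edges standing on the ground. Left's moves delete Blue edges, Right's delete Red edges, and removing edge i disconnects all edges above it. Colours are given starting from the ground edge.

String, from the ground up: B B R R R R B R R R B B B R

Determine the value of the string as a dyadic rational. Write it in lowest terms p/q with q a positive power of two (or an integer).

4381/4096

Prefix values for B B R R R R B R R R B B B R via {L|R} + simplicity:
edge 1 of 14 (B): { 0 | · } ⇒ 1
edge 2 of 14 (B): { 0,1 | · } ⇒ 2
edge 3 of 14 (R): { 0,1 | 2 } ⇒ 3/2
edge 4 of 14 (R): { 0,1 | 3/2,2 } ⇒ 5/4
edge 5 of 14 (R): { 0,1 | 5/4,3/2,2 } ⇒ 9/8
edge 6 of 14 (R): { 0,1 | 9/8,5/4,3/2,2 } ⇒ 17/16
edge 7 of 14 (B): { 0,1,17/16 | 9/8,5/4,3/2,2 } ⇒ 35/32
edge 8 of 14 (R): { 0,1,17/16 | 35/32,9/8,5/4,3/2,2 } ⇒ 69/64
edge 9 of 14 (R): { 0,1,17/16 | 69/64,35/32,9/8,5/4,3/2,2 } ⇒ 137/128
edge 10 of 14 (R): { 0,1,17/16 | 137/128,69/64,35/32,9/8,5/4,3/2,2 } ⇒ 273/256
edge 11 of 14 (B): { 0,1,17/16,273/256 | 137/128,69/64,35/32,9/8,5/4,3/2,2 } ⇒ 547/512
edge 12 of 14 (B): { 0,1,17/16,273/256,547/512 | 137/128,69/64,35/32,9/8,5/4,3/2,2 } ⇒ 1095/1024
edge 13 of 14 (B): { 0,1,17/16,273/256,547/512,1095/1024 | 137/128,69/64,35/32,9/8,5/4,3/2,2 } ⇒ 2191/2048
edge 14 of 14 (R): { 0,1,17/16,273/256,547/512,1095/1024 | 2191/2048,137/128,69/64,35/32,9/8,5/4,3/2,2 } ⇒ 4381/4096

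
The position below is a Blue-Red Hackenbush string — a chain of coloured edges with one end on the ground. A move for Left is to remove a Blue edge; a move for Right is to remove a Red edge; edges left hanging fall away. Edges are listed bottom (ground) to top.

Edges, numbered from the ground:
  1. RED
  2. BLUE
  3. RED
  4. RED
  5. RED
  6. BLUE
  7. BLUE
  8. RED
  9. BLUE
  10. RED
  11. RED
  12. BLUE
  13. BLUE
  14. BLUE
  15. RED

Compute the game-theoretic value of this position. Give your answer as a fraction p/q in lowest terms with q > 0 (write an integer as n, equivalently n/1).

R: Left { — }, Right { 0 } so simplest -1
RB: Left { -1 }, Right { 0 } so simplest -1/2
RBR: Left { -1 }, Right { -1/2, 0 } so simplest -3/4
RBRR: Left { -1 }, Right { -3/4, -1/2, 0 } so simplest -7/8
RBRRR: Left { -1 }, Right { -7/8, -3/4, -1/2, 0 } so simplest -15/16
RBRRRB: Left { -1, -15/16 }, Right { -7/8, -3/4, -1/2, 0 } so simplest -29/32
RBRRRBB: Left { -1, -15/16, -29/32 }, Right { -7/8, -3/4, -1/2, 0 } so simplest -57/64
RBRRRBBR: Left { -1, -15/16, -29/32 }, Right { -57/64, -7/8, -3/4, -1/2, 0 } so simplest -115/128
RBRRRBBRB: Left { -1, -15/16, -29/32, -115/128 }, Right { -57/64, -7/8, -3/4, -1/2, 0 } so simplest -229/256
RBRRRBBRBR: Left { -1, -15/16, -29/32, -115/128 }, Right { -229/256, -57/64, -7/8, -3/4, -1/2, 0 } so simplest -459/512
RBRRRBBRBRR: Left { -1, -15/16, -29/32, -115/128 }, Right { -459/512, -229/256, -57/64, -7/8, -3/4, -1/2, 0 } so simplest -919/1024
RBRRRBBRBRRB: Left { -1, -15/16, -29/32, -115/128, -919/1024 }, Right { -459/512, -229/256, -57/64, -7/8, -3/4, -1/2, 0 } so simplest -1837/2048
RBRRRBBRBRRBB: Left { -1, -15/16, -29/32, -115/128, -919/1024, -1837/2048 }, Right { -459/512, -229/256, -57/64, -7/8, -3/4, -1/2, 0 } so simplest -3673/4096
RBRRRBBRBRRBBB: Left { -1, -15/16, -29/32, -115/128, -919/1024, -1837/2048, -3673/4096 }, Right { -459/512, -229/256, -57/64, -7/8, -3/4, -1/2, 0 } so simplest -7345/8192
RBRRRBBRBRRBBBR: Left { -1, -15/16, -29/32, -115/128, -919/1024, -1837/2048, -3673/4096 }, Right { -7345/8192, -459/512, -229/256, -57/64, -7/8, -3/4, -1/2, 0 } so simplest -14691/16384

-14691/16384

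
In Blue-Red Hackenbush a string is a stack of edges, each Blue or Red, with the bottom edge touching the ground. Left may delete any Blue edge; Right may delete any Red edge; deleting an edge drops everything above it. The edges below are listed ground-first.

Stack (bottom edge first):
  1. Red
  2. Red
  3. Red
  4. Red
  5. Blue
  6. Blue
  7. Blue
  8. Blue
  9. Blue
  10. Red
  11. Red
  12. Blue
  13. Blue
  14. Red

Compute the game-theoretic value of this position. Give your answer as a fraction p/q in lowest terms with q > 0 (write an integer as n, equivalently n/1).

g(R) = { · | 0 } — -1
g(RR) = { · | -1 0 } — -2
g(RRR) = { · | -2 -1 0 } — -3
g(RRRR) = { · | -3 -2 -1 0 } — -4
g(RRRRB) = { -4 | -3 -2 -1 0 } — -7/2
g(RRRRBB) = { -4 -7/2 | -3 -2 -1 0 } — -13/4
g(RRRRBBB) = { -4 -7/2 -13/4 | -3 -2 -1 0 } — -25/8
g(RRRRBBBB) = { -4 -7/2 -13/4 -25/8 | -3 -2 -1 0 } — -49/16
g(RRRRBBBBB) = { -4 -7/2 -13/4 -25/8 -49/16 | -3 -2 -1 0 } — -97/32
g(RRRRBBBBBR) = { -4 -7/2 -13/4 -25/8 -49/16 | -97/32 -3 -2 -1 0 } — -195/64
g(RRRRBBBBBRR) = { -4 -7/2 -13/4 -25/8 -49/16 | -195/64 -97/32 -3 -2 -1 0 } — -391/128
g(RRRRBBBBBRRB) = { -4 -7/2 -13/4 -25/8 -49/16 -391/128 | -195/64 -97/32 -3 -2 -1 0 } — -781/256
g(RRRRBBBBBRRBB) = { -4 -7/2 -13/4 -25/8 -49/16 -391/128 -781/256 | -195/64 -97/32 -3 -2 -1 0 } — -1561/512
g(RRRRBBBBBRRBBR) = { -4 -7/2 -13/4 -25/8 -49/16 -391/128 -781/256 | -1561/512 -195/64 -97/32 -3 -2 -1 0 } — -3123/1024

-3123/1024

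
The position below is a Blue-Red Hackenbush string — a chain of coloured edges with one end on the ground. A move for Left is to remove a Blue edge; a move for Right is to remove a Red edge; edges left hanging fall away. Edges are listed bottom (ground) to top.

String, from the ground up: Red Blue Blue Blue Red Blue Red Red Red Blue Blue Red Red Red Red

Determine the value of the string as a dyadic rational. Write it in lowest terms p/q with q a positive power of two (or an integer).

Build val(s[:k]) for k = 1..15, string s = Red Blue Blue Blue Red Blue Red Red Red Blue Blue Red Red Red Red.
R: Left { · }, Right { 0 } => simplest -1
RB: Left { -1 }, Right { 0 } => simplest -1/2
RBB: Left { -1; -1/2 }, Right { 0 } => simplest -1/4
RBBB: Left { -1; -1/2; -1/4 }, Right { 0 } => simplest -1/8
RBBBR: Left { -1; -1/2; -1/4 }, Right { -1/8; 0 } => simplest -3/16
RBBBRB: Left { -1; -1/2; -1/4; -3/16 }, Right { -1/8; 0 } => simplest -5/32
RBBBRBR: Left { -1; -1/2; -1/4; -3/16 }, Right { -5/32; -1/8; 0 } => simplest -11/64
RBBBRBRR: Left { -1; -1/2; -1/4; -3/16 }, Right { -11/64; -5/32; -1/8; 0 } => simplest -23/128
RBBBRBRRR: Left { -1; -1/2; -1/4; -3/16 }, Right { -23/128; -11/64; -5/32; -1/8; 0 } => simplest -47/256
RBBBRBRRRB: Left { -1; -1/2; -1/4; -3/16; -47/256 }, Right { -23/128; -11/64; -5/32; -1/8; 0 } => simplest -93/512
RBBBRBRRRBB: Left { -1; -1/2; -1/4; -3/16; -47/256; -93/512 }, Right { -23/128; -11/64; -5/32; -1/8; 0 } => simplest -185/1024
RBBBRBRRRBBR: Left { -1; -1/2; -1/4; -3/16; -47/256; -93/512 }, Right { -185/1024; -23/128; -11/64; -5/32; -1/8; 0 } => simplest -371/2048
RBBBRBRRRBBRR: Left { -1; -1/2; -1/4; -3/16; -47/256; -93/512 }, Right { -371/2048; -185/1024; -23/128; -11/64; -5/32; -1/8; 0 } => simplest -743/4096
RBBBRBRRRBBRRR: Left { -1; -1/2; -1/4; -3/16; -47/256; -93/512 }, Right { -743/4096; -371/2048; -185/1024; -23/128; -11/64; -5/32; -1/8; 0 } => simplest -1487/8192
RBBBRBRRRBBRRRR: Left { -1; -1/2; -1/4; -3/16; -47/256; -93/512 }, Right { -1487/8192; -743/4096; -371/2048; -185/1024; -23/128; -11/64; -5/32; -1/8; 0 } => simplest -2975/16384

-2975/16384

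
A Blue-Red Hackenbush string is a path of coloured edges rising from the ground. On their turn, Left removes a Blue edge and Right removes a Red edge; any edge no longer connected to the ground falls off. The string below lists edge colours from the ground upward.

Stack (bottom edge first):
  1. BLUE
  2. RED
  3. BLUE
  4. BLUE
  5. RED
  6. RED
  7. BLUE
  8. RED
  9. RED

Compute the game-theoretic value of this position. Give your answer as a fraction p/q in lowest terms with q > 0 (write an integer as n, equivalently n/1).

201/256

Build g(s[:k]) for k = 1..9, string s = BLUE RED BLUE BLUE RED RED BLUE RED RED.
1 of 9 · B · max L 0 · min R +∞ — 1
2 of 9 · BR · max L 0 · min R 1 — 1/2
3 of 9 · BRB · max L 1/2 · min R 1 — 3/4
4 of 9 · BRBB · max L 3/4 · min R 1 — 7/8
5 of 9 · BRBBR · max L 3/4 · min R 7/8 — 13/16
6 of 9 · BRBBRR · max L 3/4 · min R 13/16 — 25/32
7 of 9 · BRBBRRB · max L 25/32 · min R 13/16 — 51/64
8 of 9 · BRBBRRBR · max L 25/32 · min R 51/64 — 101/128
9 of 9 · BRBBRRBRR · max L 25/32 · min R 101/128 — 201/256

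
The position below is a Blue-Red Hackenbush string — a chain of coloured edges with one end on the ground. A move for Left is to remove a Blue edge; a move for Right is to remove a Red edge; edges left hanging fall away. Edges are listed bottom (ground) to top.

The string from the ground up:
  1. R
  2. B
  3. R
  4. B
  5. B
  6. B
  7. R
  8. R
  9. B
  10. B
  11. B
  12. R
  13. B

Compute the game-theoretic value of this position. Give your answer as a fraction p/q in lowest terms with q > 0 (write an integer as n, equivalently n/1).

R: Left { ∅ }, Right { 0 } → simplest -1
RB: Left { -1 }, Right { 0 } → simplest -1/2
RBR: Left { -1 }, Right { -1/2, 0 } → simplest -3/4
RBRB: Left { -1, -3/4 }, Right { -1/2, 0 } → simplest -5/8
RBRBB: Left { -1, -3/4, -5/8 }, Right { -1/2, 0 } → simplest -9/16
RBRBBB: Left { -1, -3/4, -5/8, -9/16 }, Right { -1/2, 0 } → simplest -17/32
RBRBBBR: Left { -1, -3/4, -5/8, -9/16 }, Right { -17/32, -1/2, 0 } → simplest -35/64
RBRBBBRR: Left { -1, -3/4, -5/8, -9/16 }, Right { -35/64, -17/32, -1/2, 0 } → simplest -71/128
RBRBBBRRB: Left { -1, -3/4, -5/8, -9/16, -71/128 }, Right { -35/64, -17/32, -1/2, 0 } → simplest -141/256
RBRBBBRRBB: Left { -1, -3/4, -5/8, -9/16, -71/128, -141/256 }, Right { -35/64, -17/32, -1/2, 0 } → simplest -281/512
RBRBBBRRBBB: Left { -1, -3/4, -5/8, -9/16, -71/128, -141/256, -281/512 }, Right { -35/64, -17/32, -1/2, 0 } → simplest -561/1024
RBRBBBRRBBBR: Left { -1, -3/4, -5/8, -9/16, -71/128, -141/256, -281/512 }, Right { -561/1024, -35/64, -17/32, -1/2, 0 } → simplest -1123/2048
RBRBBBRRBBBRB: Left { -1, -3/4, -5/8, -9/16, -71/128, -141/256, -281/512, -1123/2048 }, Right { -561/1024, -35/64, -17/32, -1/2, 0 } → simplest -2245/4096

-2245/4096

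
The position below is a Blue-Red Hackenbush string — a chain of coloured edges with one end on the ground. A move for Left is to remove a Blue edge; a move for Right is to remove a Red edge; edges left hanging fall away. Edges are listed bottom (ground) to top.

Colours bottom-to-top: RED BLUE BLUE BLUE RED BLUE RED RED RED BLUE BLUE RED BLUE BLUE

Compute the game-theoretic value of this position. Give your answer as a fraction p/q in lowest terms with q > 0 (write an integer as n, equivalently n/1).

edge 1 of 14 (RED): {  | 0 } gives -1
edge 2 of 14 (BLUE): { -1 | 0 } gives -1/2
edge 3 of 14 (BLUE): { -1, -1/2 | 0 } gives -1/4
edge 4 of 14 (BLUE): { -1, -1/2, -1/4 | 0 } gives -1/8
edge 5 of 14 (RED): { -1, -1/2, -1/4 | -1/8, 0 } gives -3/16
edge 6 of 14 (BLUE): { -1, -1/2, -1/4, -3/16 | -1/8, 0 } gives -5/32
edge 7 of 14 (RED): { -1, -1/2, -1/4, -3/16 | -5/32, -1/8, 0 } gives -11/64
edge 8 of 14 (RED): { -1, -1/2, -1/4, -3/16 | -11/64, -5/32, -1/8, 0 } gives -23/128
edge 9 of 14 (RED): { -1, -1/2, -1/4, -3/16 | -23/128, -11/64, -5/32, -1/8, 0 } gives -47/256
edge 10 of 14 (BLUE): { -1, -1/2, -1/4, -3/16, -47/256 | -23/128, -11/64, -5/32, -1/8, 0 } gives -93/512
edge 11 of 14 (BLUE): { -1, -1/2, -1/4, -3/16, -47/256, -93/512 | -23/128, -11/64, -5/32, -1/8, 0 } gives -185/1024
edge 12 of 14 (RED): { -1, -1/2, -1/4, -3/16, -47/256, -93/512 | -185/1024, -23/128, -11/64, -5/32, -1/8, 0 } gives -371/2048
edge 13 of 14 (BLUE): { -1, -1/2, -1/4, -3/16, -47/256, -93/512, -371/2048 | -185/1024, -23/128, -11/64, -5/32, -1/8, 0 } gives -741/4096
edge 14 of 14 (BLUE): { -1, -1/2, -1/4, -3/16, -47/256, -93/512, -371/2048, -741/4096 | -185/1024, -23/128, -11/64, -5/32, -1/8, 0 } gives -1481/8192

-1481/8192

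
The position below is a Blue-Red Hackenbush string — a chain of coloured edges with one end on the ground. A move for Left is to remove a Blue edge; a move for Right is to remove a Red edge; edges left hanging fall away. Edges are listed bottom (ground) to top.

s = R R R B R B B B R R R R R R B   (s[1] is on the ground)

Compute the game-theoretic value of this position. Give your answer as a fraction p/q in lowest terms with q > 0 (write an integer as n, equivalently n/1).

R: Left { · }, Right { 0 } = simplest -1
RR: Left { · }, Right { -1; 0 } = simplest -2
RRR: Left { · }, Right { -2; -1; 0 } = simplest -3
RRRB: Left { -3 }, Right { -2; -1; 0 } = simplest -5/2
RRRBR: Left { -3 }, Right { -5/2; -2; -1; 0 } = simplest -11/4
RRRBRB: Left { -3; -11/4 }, Right { -5/2; -2; -1; 0 } = simplest -21/8
RRRBRBB: Left { -3; -11/4; -21/8 }, Right { -5/2; -2; -1; 0 } = simplest -41/16
RRRBRBBB: Left { -3; -11/4; -21/8; -41/16 }, Right { -5/2; -2; -1; 0 } = simplest -81/32
RRRBRBBBR: Left { -3; -11/4; -21/8; -41/16 }, Right { -81/32; -5/2; -2; -1; 0 } = simplest -163/64
RRRBRBBBRR: Left { -3; -11/4; -21/8; -41/16 }, Right { -163/64; -81/32; -5/2; -2; -1; 0 } = simplest -327/128
RRRBRBBBRRR: Left { -3; -11/4; -21/8; -41/16 }, Right { -327/128; -163/64; -81/32; -5/2; -2; -1; 0 } = simplest -655/256
RRRBRBBBRRRR: Left { -3; -11/4; -21/8; -41/16 }, Right { -655/256; -327/128; -163/64; -81/32; -5/2; -2; -1; 0 } = simplest -1311/512
RRRBRBBBRRRRR: Left { -3; -11/4; -21/8; -41/16 }, Right { -1311/512; -655/256; -327/128; -163/64; -81/32; -5/2; -2; -1; 0 } = simplest -2623/1024
RRRBRBBBRRRRRR: Left { -3; -11/4; -21/8; -41/16 }, Right { -2623/1024; -1311/512; -655/256; -327/128; -163/64; -81/32; -5/2; -2; -1; 0 } = simplest -5247/2048
RRRBRBBBRRRRRRB: Left { -3; -11/4; -21/8; -41/16; -5247/2048 }, Right { -2623/1024; -1311/512; -655/256; -327/128; -163/64; -81/32; -5/2; -2; -1; 0 } = simplest -10493/4096

-10493/4096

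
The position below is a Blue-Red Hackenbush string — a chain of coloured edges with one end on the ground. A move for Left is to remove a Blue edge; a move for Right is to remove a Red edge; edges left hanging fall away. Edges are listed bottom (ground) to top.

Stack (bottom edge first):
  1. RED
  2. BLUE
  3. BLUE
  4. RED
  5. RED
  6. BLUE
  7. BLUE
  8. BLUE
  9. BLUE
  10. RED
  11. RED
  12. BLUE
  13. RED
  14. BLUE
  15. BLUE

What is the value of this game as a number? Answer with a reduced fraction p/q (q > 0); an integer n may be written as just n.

1 of 15 · R · max L −∞ · min R 0 -> -1
2 of 15 · RB · max L -1 · min R 0 -> -1/2
3 of 15 · RBB · max L -1/2 · min R 0 -> -1/4
4 of 15 · RBBR · max L -1/2 · min R -1/4 -> -3/8
5 of 15 · RBBRR · max L -1/2 · min R -3/8 -> -7/16
6 of 15 · RBBRRB · max L -7/16 · min R -3/8 -> -13/32
7 of 15 · RBBRRBB · max L -13/32 · min R -3/8 -> -25/64
8 of 15 · RBBRRBBB · max L -25/64 · min R -3/8 -> -49/128
9 of 15 · RBBRRBBBB · max L -49/128 · min R -3/8 -> -97/256
10 of 15 · RBBRRBBBBR · max L -49/128 · min R -97/256 -> -195/512
11 of 15 · RBBRRBBBBRR · max L -49/128 · min R -195/512 -> -391/1024
12 of 15 · RBBRRBBBBRRB · max L -391/1024 · min R -195/512 -> -781/2048
13 of 15 · RBBRRBBBBRRBR · max L -391/1024 · min R -781/2048 -> -1563/4096
14 of 15 · RBBRRBBBBRRBRB · max L -1563/4096 · min R -781/2048 -> -3125/8192
15 of 15 · RBBRRBBBBRRBRBB · max L -3125/8192 · min R -781/2048 -> -6249/16384

-6249/16384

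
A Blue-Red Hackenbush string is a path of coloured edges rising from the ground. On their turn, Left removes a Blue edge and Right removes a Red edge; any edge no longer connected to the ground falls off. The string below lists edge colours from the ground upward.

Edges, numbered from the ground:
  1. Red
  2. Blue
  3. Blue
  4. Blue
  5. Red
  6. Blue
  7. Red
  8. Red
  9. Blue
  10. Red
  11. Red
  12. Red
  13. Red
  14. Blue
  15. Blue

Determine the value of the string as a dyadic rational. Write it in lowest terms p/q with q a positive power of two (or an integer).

-2937/16384

step 1: add Red to get R; options L={  } R={ 0 } gives -1
step 2: add Blue to get RB; options L={ -1 } R={ 0 } gives -1/2
step 3: add Blue to get RBB; options L={ -1; -1/2 } R={ 0 } gives -1/4
step 4: add Blue to get RBBB; options L={ -1; -1/2; -1/4 } R={ 0 } gives -1/8
step 5: add Red to get RBBBR; options L={ -1; -1/2; -1/4 } R={ -1/8; 0 } gives -3/16
step 6: add Blue to get RBBBRB; options L={ -1; -1/2; -1/4; -3/16 } R={ -1/8; 0 } gives -5/32
step 7: add Red to get RBBBRBR; options L={ -1; -1/2; -1/4; -3/16 } R={ -5/32; -1/8; 0 } gives -11/64
step 8: add Red to get RBBBRBRR; options L={ -1; -1/2; -1/4; -3/16 } R={ -11/64; -5/32; -1/8; 0 } gives -23/128
step 9: add Blue to get RBBBRBRRB; options L={ -1; -1/2; -1/4; -3/16; -23/128 } R={ -11/64; -5/32; -1/8; 0 } gives -45/256
step 10: add Red to get RBBBRBRRBR; options L={ -1; -1/2; -1/4; -3/16; -23/128 } R={ -45/256; -11/64; -5/32; -1/8; 0 } gives -91/512
step 11: add Red to get RBBBRBRRBRR; options L={ -1; -1/2; -1/4; -3/16; -23/128 } R={ -91/512; -45/256; -11/64; -5/32; -1/8; 0 } gives -183/1024
step 12: add Red to get RBBBRBRRBRRR; options L={ -1; -1/2; -1/4; -3/16; -23/128 } R={ -183/1024; -91/512; -45/256; -11/64; -5/32; -1/8; 0 } gives -367/2048
step 13: add Red to get RBBBRBRRBRRRR; options L={ -1; -1/2; -1/4; -3/16; -23/128 } R={ -367/2048; -183/1024; -91/512; -45/256; -11/64; -5/32; -1/8; 0 } gives -735/4096
step 14: add Blue to get RBBBRBRRBRRRRB; options L={ -1; -1/2; -1/4; -3/16; -23/128; -735/4096 } R={ -367/2048; -183/1024; -91/512; -45/256; -11/64; -5/32; -1/8; 0 } gives -1469/8192
step 15: add Blue to get RBBBRBRRBRRRRBB; options L={ -1; -1/2; -1/4; -3/16; -23/128; -735/4096; -1469/8192 } R={ -367/2048; -183/1024; -91/512; -45/256; -11/64; -5/32; -1/8; 0 } gives -2937/16384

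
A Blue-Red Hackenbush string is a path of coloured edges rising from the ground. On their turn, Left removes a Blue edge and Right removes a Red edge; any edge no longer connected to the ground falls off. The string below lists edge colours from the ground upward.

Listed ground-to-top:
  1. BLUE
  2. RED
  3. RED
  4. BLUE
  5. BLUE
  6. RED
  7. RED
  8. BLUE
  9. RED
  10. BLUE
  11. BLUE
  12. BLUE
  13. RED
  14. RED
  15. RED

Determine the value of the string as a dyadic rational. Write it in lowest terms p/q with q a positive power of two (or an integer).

6513/16384

edge 1 of 15 (BLUE): { 0 |  } = 1
edge 2 of 15 (RED): { 0 | 1 } = 1/2
edge 3 of 15 (RED): { 0 | 1/2; 1 } = 1/4
edge 4 of 15 (BLUE): { 0; 1/4 | 1/2; 1 } = 3/8
edge 5 of 15 (BLUE): { 0; 1/4; 3/8 | 1/2; 1 } = 7/16
edge 6 of 15 (RED): { 0; 1/4; 3/8 | 7/16; 1/2; 1 } = 13/32
edge 7 of 15 (RED): { 0; 1/4; 3/8 | 13/32; 7/16; 1/2; 1 } = 25/64
edge 8 of 15 (BLUE): { 0; 1/4; 3/8; 25/64 | 13/32; 7/16; 1/2; 1 } = 51/128
edge 9 of 15 (RED): { 0; 1/4; 3/8; 25/64 | 51/128; 13/32; 7/16; 1/2; 1 } = 101/256
edge 10 of 15 (BLUE): { 0; 1/4; 3/8; 25/64; 101/256 | 51/128; 13/32; 7/16; 1/2; 1 } = 203/512
edge 11 of 15 (BLUE): { 0; 1/4; 3/8; 25/64; 101/256; 203/512 | 51/128; 13/32; 7/16; 1/2; 1 } = 407/1024
edge 12 of 15 (BLUE): { 0; 1/4; 3/8; 25/64; 101/256; 203/512; 407/1024 | 51/128; 13/32; 7/16; 1/2; 1 } = 815/2048
edge 13 of 15 (RED): { 0; 1/4; 3/8; 25/64; 101/256; 203/512; 407/1024 | 815/2048; 51/128; 13/32; 7/16; 1/2; 1 } = 1629/4096
edge 14 of 15 (RED): { 0; 1/4; 3/8; 25/64; 101/256; 203/512; 407/1024 | 1629/4096; 815/2048; 51/128; 13/32; 7/16; 1/2; 1 } = 3257/8192
edge 15 of 15 (RED): { 0; 1/4; 3/8; 25/64; 101/256; 203/512; 407/1024 | 3257/8192; 1629/4096; 815/2048; 51/128; 13/32; 7/16; 1/2; 1 } = 6513/16384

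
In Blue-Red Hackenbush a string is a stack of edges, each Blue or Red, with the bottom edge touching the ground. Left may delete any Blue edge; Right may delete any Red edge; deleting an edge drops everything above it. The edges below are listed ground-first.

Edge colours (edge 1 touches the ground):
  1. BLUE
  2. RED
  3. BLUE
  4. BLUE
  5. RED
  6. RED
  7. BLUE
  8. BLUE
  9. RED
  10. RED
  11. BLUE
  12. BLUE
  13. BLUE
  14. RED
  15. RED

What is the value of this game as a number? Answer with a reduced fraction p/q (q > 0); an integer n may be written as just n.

13113/16384

B: Left { 0 }, Right { — } so simplest 1
BR: Left { 0 }, Right { 1 } so simplest 1/2
BRB: Left { 0, 1/2 }, Right { 1 } so simplest 3/4
BRBB: Left { 0, 1/2, 3/4 }, Right { 1 } so simplest 7/8
BRBBR: Left { 0, 1/2, 3/4 }, Right { 7/8, 1 } so simplest 13/16
BRBBRR: Left { 0, 1/2, 3/4 }, Right { 13/16, 7/8, 1 } so simplest 25/32
BRBBRRB: Left { 0, 1/2, 3/4, 25/32 }, Right { 13/16, 7/8, 1 } so simplest 51/64
BRBBRRBB: Left { 0, 1/2, 3/4, 25/32, 51/64 }, Right { 13/16, 7/8, 1 } so simplest 103/128
BRBBRRBBR: Left { 0, 1/2, 3/4, 25/32, 51/64 }, Right { 103/128, 13/16, 7/8, 1 } so simplest 205/256
BRBBRRBBRR: Left { 0, 1/2, 3/4, 25/32, 51/64 }, Right { 205/256, 103/128, 13/16, 7/8, 1 } so simplest 409/512
BRBBRRBBRRB: Left { 0, 1/2, 3/4, 25/32, 51/64, 409/512 }, Right { 205/256, 103/128, 13/16, 7/8, 1 } so simplest 819/1024
BRBBRRBBRRBB: Left { 0, 1/2, 3/4, 25/32, 51/64, 409/512, 819/1024 }, Right { 205/256, 103/128, 13/16, 7/8, 1 } so simplest 1639/2048
BRBBRRBBRRBBB: Left { 0, 1/2, 3/4, 25/32, 51/64, 409/512, 819/1024, 1639/2048 }, Right { 205/256, 103/128, 13/16, 7/8, 1 } so simplest 3279/4096
BRBBRRBBRRBBBR: Left { 0, 1/2, 3/4, 25/32, 51/64, 409/512, 819/1024, 1639/2048 }, Right { 3279/4096, 205/256, 103/128, 13/16, 7/8, 1 } so simplest 6557/8192
BRBBRRBBRRBBBRR: Left { 0, 1/2, 3/4, 25/32, 51/64, 409/512, 819/1024, 1639/2048 }, Right { 6557/8192, 3279/4096, 205/256, 103/128, 13/16, 7/8, 1 } so simplest 13113/16384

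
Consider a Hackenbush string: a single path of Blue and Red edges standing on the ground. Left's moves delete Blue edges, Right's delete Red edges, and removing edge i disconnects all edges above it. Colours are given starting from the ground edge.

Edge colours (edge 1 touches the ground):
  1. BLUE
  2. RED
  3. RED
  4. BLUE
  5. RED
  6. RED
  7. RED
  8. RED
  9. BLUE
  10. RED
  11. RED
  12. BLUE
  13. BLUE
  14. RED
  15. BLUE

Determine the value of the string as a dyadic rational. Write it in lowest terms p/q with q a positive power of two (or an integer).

Build g(s[:k]) for k = 1..15, string s = BLUE RED RED BLUE RED RED RED RED BLUE RED RED BLUE BLUE RED BLUE.
step 1: add BLUE to get B; options L={ 0 } R={ ∅ } => 1
step 2: add RED to get BR; options L={ 0 } R={ 1 } => 1/2
step 3: add RED to get BRR; options L={ 0 } R={ 1/2; 1 } => 1/4
step 4: add BLUE to get BRRB; options L={ 0; 1/4 } R={ 1/2; 1 } => 3/8
step 5: add RED to get BRRBR; options L={ 0; 1/4 } R={ 3/8; 1/2; 1 } => 5/16
step 6: add RED to get BRRBRR; options L={ 0; 1/4 } R={ 5/16; 3/8; 1/2; 1 } => 9/32
step 7: add RED to get BRRBRRR; options L={ 0; 1/4 } R={ 9/32; 5/16; 3/8; 1/2; 1 } => 17/64
step 8: add RED to get BRRBRRRR; options L={ 0; 1/4 } R={ 17/64; 9/32; 5/16; 3/8; 1/2; 1 } => 33/128
step 9: add BLUE to get BRRBRRRRB; options L={ 0; 1/4; 33/128 } R={ 17/64; 9/32; 5/16; 3/8; 1/2; 1 } => 67/256
step 10: add RED to get BRRBRRRRBR; options L={ 0; 1/4; 33/128 } R={ 67/256; 17/64; 9/32; 5/16; 3/8; 1/2; 1 } => 133/512
step 11: add RED to get BRRBRRRRBRR; options L={ 0; 1/4; 33/128 } R={ 133/512; 67/256; 17/64; 9/32; 5/16; 3/8; 1/2; 1 } => 265/1024
step 12: add BLUE to get BRRBRRRRBRRB; options L={ 0; 1/4; 33/128; 265/1024 } R={ 133/512; 67/256; 17/64; 9/32; 5/16; 3/8; 1/2; 1 } => 531/2048
step 13: add BLUE to get BRRBRRRRBRRBB; options L={ 0; 1/4; 33/128; 265/1024; 531/2048 } R={ 133/512; 67/256; 17/64; 9/32; 5/16; 3/8; 1/2; 1 } => 1063/4096
step 14: add RED to get BRRBRRRRBRRBBR; options L={ 0; 1/4; 33/128; 265/1024; 531/2048 } R={ 1063/4096; 133/512; 67/256; 17/64; 9/32; 5/16; 3/8; 1/2; 1 } => 2125/8192
step 15: add BLUE to get BRRBRRRRBRRBBRB; options L={ 0; 1/4; 33/128; 265/1024; 531/2048; 2125/8192 } R={ 1063/4096; 133/512; 67/256; 17/64; 9/32; 5/16; 3/8; 1/2; 1 } => 4251/16384

4251/16384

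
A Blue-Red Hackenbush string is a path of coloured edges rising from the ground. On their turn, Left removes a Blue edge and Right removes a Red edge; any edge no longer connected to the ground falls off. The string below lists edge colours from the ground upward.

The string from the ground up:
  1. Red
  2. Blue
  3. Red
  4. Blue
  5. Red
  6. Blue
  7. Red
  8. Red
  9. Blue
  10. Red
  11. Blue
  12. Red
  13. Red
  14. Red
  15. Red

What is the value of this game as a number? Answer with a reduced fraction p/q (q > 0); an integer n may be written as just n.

-11103/16384

Prefix values for Red Blue Red Blue Red Blue Red Red Blue Red Blue Red Red Red Red via {L|R} + simplicity:
R: Left { · }, Right { 0 } so simplest -1
RB: Left { -1 }, Right { 0 } so simplest -1/2
RBR: Left { -1 }, Right { -1/2,0 } so simplest -3/4
RBRB: Left { -1,-3/4 }, Right { -1/2,0 } so simplest -5/8
RBRBR: Left { -1,-3/4 }, Right { -5/8,-1/2,0 } so simplest -11/16
RBRBRB: Left { -1,-3/4,-11/16 }, Right { -5/8,-1/2,0 } so simplest -21/32
RBRBRBR: Left { -1,-3/4,-11/16 }, Right { -21/32,-5/8,-1/2,0 } so simplest -43/64
RBRBRBRR: Left { -1,-3/4,-11/16 }, Right { -43/64,-21/32,-5/8,-1/2,0 } so simplest -87/128
RBRBRBRRB: Left { -1,-3/4,-11/16,-87/128 }, Right { -43/64,-21/32,-5/8,-1/2,0 } so simplest -173/256
RBRBRBRRBR: Left { -1,-3/4,-11/16,-87/128 }, Right { -173/256,-43/64,-21/32,-5/8,-1/2,0 } so simplest -347/512
RBRBRBRRBRB: Left { -1,-3/4,-11/16,-87/128,-347/512 }, Right { -173/256,-43/64,-21/32,-5/8,-1/2,0 } so simplest -693/1024
RBRBRBRRBRBR: Left { -1,-3/4,-11/16,-87/128,-347/512 }, Right { -693/1024,-173/256,-43/64,-21/32,-5/8,-1/2,0 } so simplest -1387/2048
RBRBRBRRBRBRR: Left { -1,-3/4,-11/16,-87/128,-347/512 }, Right { -1387/2048,-693/1024,-173/256,-43/64,-21/32,-5/8,-1/2,0 } so simplest -2775/4096
RBRBRBRRBRBRRR: Left { -1,-3/4,-11/16,-87/128,-347/512 }, Right { -2775/4096,-1387/2048,-693/1024,-173/256,-43/64,-21/32,-5/8,-1/2,0 } so simplest -5551/8192
RBRBRBRRBRBRRRR: Left { -1,-3/4,-11/16,-87/128,-347/512 }, Right { -5551/8192,-2775/4096,-1387/2048,-693/1024,-173/256,-43/64,-21/32,-5/8,-1/2,0 } so simplest -11103/16384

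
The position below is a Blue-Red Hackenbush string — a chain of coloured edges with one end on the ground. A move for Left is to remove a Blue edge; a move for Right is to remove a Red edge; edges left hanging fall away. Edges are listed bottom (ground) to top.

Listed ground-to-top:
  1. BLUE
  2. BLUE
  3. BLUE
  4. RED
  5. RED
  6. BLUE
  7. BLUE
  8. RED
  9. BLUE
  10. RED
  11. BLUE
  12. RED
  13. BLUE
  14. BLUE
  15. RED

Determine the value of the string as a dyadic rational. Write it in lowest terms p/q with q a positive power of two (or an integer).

9901/4096

Prefix values for BLUE BLUE BLUE RED RED BLUE BLUE RED BLUE RED BLUE RED BLUE BLUE RED via {L|R} + simplicity:
value(B) = { 0 | · } — 1
value(BB) = { 0,1 | · } — 2
value(BBB) = { 0,1,2 | · } — 3
value(BBBR) = { 0,1,2 | 3 } — 5/2
value(BBBRR) = { 0,1,2 | 5/2,3 } — 9/4
value(BBBRRB) = { 0,1,2,9/4 | 5/2,3 } — 19/8
value(BBBRRBB) = { 0,1,2,9/4,19/8 | 5/2,3 } — 39/16
value(BBBRRBBR) = { 0,1,2,9/4,19/8 | 39/16,5/2,3 } — 77/32
value(BBBRRBBRB) = { 0,1,2,9/4,19/8,77/32 | 39/16,5/2,3 } — 155/64
value(BBBRRBBRBR) = { 0,1,2,9/4,19/8,77/32 | 155/64,39/16,5/2,3 } — 309/128
value(BBBRRBBRBRB) = { 0,1,2,9/4,19/8,77/32,309/128 | 155/64,39/16,5/2,3 } — 619/256
value(BBBRRBBRBRBR) = { 0,1,2,9/4,19/8,77/32,309/128 | 619/256,155/64,39/16,5/2,3 } — 1237/512
value(BBBRRBBRBRBRB) = { 0,1,2,9/4,19/8,77/32,309/128,1237/512 | 619/256,155/64,39/16,5/2,3 } — 2475/1024
value(BBBRRBBRBRBRBB) = { 0,1,2,9/4,19/8,77/32,309/128,1237/512,2475/1024 | 619/256,155/64,39/16,5/2,3 } — 4951/2048
value(BBBRRBBRBRBRBBR) = { 0,1,2,9/4,19/8,77/32,309/128,1237/512,2475/1024 | 4951/2048,619/256,155/64,39/16,5/2,3 } — 9901/4096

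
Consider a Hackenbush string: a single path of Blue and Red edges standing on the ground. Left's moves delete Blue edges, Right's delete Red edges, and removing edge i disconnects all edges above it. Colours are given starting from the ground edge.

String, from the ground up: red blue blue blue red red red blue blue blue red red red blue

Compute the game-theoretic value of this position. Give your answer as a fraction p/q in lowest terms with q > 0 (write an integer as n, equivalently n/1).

-1821/8192

val_1 [r]  L=[—]  R=[0]  ⇒ -1
val_2 [rb]  L=[-1]  R=[0]  ⇒ -1/2
val_3 [rbb]  L=[-1,-1/2]  R=[0]  ⇒ -1/4
val_4 [rbbb]  L=[-1,-1/2,-1/4]  R=[0]  ⇒ -1/8
val_5 [rbbbr]  L=[-1,-1/2,-1/4]  R=[-1/8,0]  ⇒ -3/16
val_6 [rbbbrr]  L=[-1,-1/2,-1/4]  R=[-3/16,-1/8,0]  ⇒ -7/32
val_7 [rbbbrrr]  L=[-1,-1/2,-1/4]  R=[-7/32,-3/16,-1/8,0]  ⇒ -15/64
val_8 [rbbbrrrb]  L=[-1,-1/2,-1/4,-15/64]  R=[-7/32,-3/16,-1/8,0]  ⇒ -29/128
val_9 [rbbbrrrbb]  L=[-1,-1/2,-1/4,-15/64,-29/128]  R=[-7/32,-3/16,-1/8,0]  ⇒ -57/256
val_10 [rbbbrrrbbb]  L=[-1,-1/2,-1/4,-15/64,-29/128,-57/256]  R=[-7/32,-3/16,-1/8,0]  ⇒ -113/512
val_11 [rbbbrrrbbbr]  L=[-1,-1/2,-1/4,-15/64,-29/128,-57/256]  R=[-113/512,-7/32,-3/16,-1/8,0]  ⇒ -227/1024
val_12 [rbbbrrrbbbrr]  L=[-1,-1/2,-1/4,-15/64,-29/128,-57/256]  R=[-227/1024,-113/512,-7/32,-3/16,-1/8,0]  ⇒ -455/2048
val_13 [rbbbrrrbbbrrr]  L=[-1,-1/2,-1/4,-15/64,-29/128,-57/256]  R=[-455/2048,-227/1024,-113/512,-7/32,-3/16,-1/8,0]  ⇒ -911/4096
val_14 [rbbbrrrbbbrrrb]  L=[-1,-1/2,-1/4,-15/64,-29/128,-57/256,-911/4096]  R=[-455/2048,-227/1024,-113/512,-7/32,-3/16,-1/8,0]  ⇒ -1821/8192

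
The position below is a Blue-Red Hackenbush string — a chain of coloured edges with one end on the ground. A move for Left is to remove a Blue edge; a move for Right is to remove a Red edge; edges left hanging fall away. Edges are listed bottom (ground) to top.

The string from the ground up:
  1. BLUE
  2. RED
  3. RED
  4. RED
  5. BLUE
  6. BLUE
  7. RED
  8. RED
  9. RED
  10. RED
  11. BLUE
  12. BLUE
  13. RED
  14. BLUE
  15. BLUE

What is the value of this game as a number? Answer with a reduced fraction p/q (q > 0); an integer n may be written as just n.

Prefix values for BLUE RED RED RED BLUE BLUE RED RED RED RED BLUE BLUE RED BLUE BLUE via {L|R} + simplicity:
G_1 [B]  L=[0]  R=[·]  so 1
G_2 [BR]  L=[0]  R=[1]  so 1/2
G_3 [BRR]  L=[0]  R=[1/2,1]  so 1/4
G_4 [BRRR]  L=[0]  R=[1/4,1/2,1]  so 1/8
G_5 [BRRRB]  L=[0,1/8]  R=[1/4,1/2,1]  so 3/16
G_6 [BRRRBB]  L=[0,1/8,3/16]  R=[1/4,1/2,1]  so 7/32
G_7 [BRRRBBR]  L=[0,1/8,3/16]  R=[7/32,1/4,1/2,1]  so 13/64
G_8 [BRRRBBRR]  L=[0,1/8,3/16]  R=[13/64,7/32,1/4,1/2,1]  so 25/128
G_9 [BRRRBBRRR]  L=[0,1/8,3/16]  R=[25/128,13/64,7/32,1/4,1/2,1]  so 49/256
G_10 [BRRRBBRRRR]  L=[0,1/8,3/16]  R=[49/256,25/128,13/64,7/32,1/4,1/2,1]  so 97/512
G_11 [BRRRBBRRRRB]  L=[0,1/8,3/16,97/512]  R=[49/256,25/128,13/64,7/32,1/4,1/2,1]  so 195/1024
G_12 [BRRRBBRRRRBB]  L=[0,1/8,3/16,97/512,195/1024]  R=[49/256,25/128,13/64,7/32,1/4,1/2,1]  so 391/2048
G_13 [BRRRBBRRRRBBR]  L=[0,1/8,3/16,97/512,195/1024]  R=[391/2048,49/256,25/128,13/64,7/32,1/4,1/2,1]  so 781/4096
G_14 [BRRRBBRRRRBBRB]  L=[0,1/8,3/16,97/512,195/1024,781/4096]  R=[391/2048,49/256,25/128,13/64,7/32,1/4,1/2,1]  so 1563/8192
G_15 [BRRRBBRRRRBBRBB]  L=[0,1/8,3/16,97/512,195/1024,781/4096,1563/8192]  R=[391/2048,49/256,25/128,13/64,7/32,1/4,1/2,1]  so 3127/16384

3127/16384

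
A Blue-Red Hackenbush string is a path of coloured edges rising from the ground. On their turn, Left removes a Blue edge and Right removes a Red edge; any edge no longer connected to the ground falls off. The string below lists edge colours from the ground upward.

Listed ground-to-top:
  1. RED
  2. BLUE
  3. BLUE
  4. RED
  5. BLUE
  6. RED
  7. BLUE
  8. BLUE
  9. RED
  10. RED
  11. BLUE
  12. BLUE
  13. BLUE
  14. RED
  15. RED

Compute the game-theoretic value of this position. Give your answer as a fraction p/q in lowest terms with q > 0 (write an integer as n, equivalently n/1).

-5319/16384

Prefix values for RED BLUE BLUE RED BLUE RED BLUE BLUE RED RED BLUE BLUE BLUE RED RED via {L|R} + simplicity:
step 1: add RED to get R; options L={ ∅ } R={ 0 } ⇒ -1
step 2: add BLUE to get RB; options L={ -1 } R={ 0 } ⇒ -1/2
step 3: add BLUE to get RBB; options L={ -1, -1/2 } R={ 0 } ⇒ -1/4
step 4: add RED to get RBBR; options L={ -1, -1/2 } R={ -1/4, 0 } ⇒ -3/8
step 5: add BLUE to get RBBRB; options L={ -1, -1/2, -3/8 } R={ -1/4, 0 } ⇒ -5/16
step 6: add RED to get RBBRBR; options L={ -1, -1/2, -3/8 } R={ -5/16, -1/4, 0 } ⇒ -11/32
step 7: add BLUE to get RBBRBRB; options L={ -1, -1/2, -3/8, -11/32 } R={ -5/16, -1/4, 0 } ⇒ -21/64
step 8: add BLUE to get RBBRBRBB; options L={ -1, -1/2, -3/8, -11/32, -21/64 } R={ -5/16, -1/4, 0 } ⇒ -41/128
step 9: add RED to get RBBRBRBBR; options L={ -1, -1/2, -3/8, -11/32, -21/64 } R={ -41/128, -5/16, -1/4, 0 } ⇒ -83/256
step 10: add RED to get RBBRBRBBRR; options L={ -1, -1/2, -3/8, -11/32, -21/64 } R={ -83/256, -41/128, -5/16, -1/4, 0 } ⇒ -167/512
step 11: add BLUE to get RBBRBRBBRRB; options L={ -1, -1/2, -3/8, -11/32, -21/64, -167/512 } R={ -83/256, -41/128, -5/16, -1/4, 0 } ⇒ -333/1024
step 12: add BLUE to get RBBRBRBBRRBB; options L={ -1, -1/2, -3/8, -11/32, -21/64, -167/512, -333/1024 } R={ -83/256, -41/128, -5/16, -1/4, 0 } ⇒ -665/2048
step 13: add BLUE to get RBBRBRBBRRBBB; options L={ -1, -1/2, -3/8, -11/32, -21/64, -167/512, -333/1024, -665/2048 } R={ -83/256, -41/128, -5/16, -1/4, 0 } ⇒ -1329/4096
step 14: add RED to get RBBRBRBBRRBBBR; options L={ -1, -1/2, -3/8, -11/32, -21/64, -167/512, -333/1024, -665/2048 } R={ -1329/4096, -83/256, -41/128, -5/16, -1/4, 0 } ⇒ -2659/8192
step 15: add RED to get RBBRBRBBRRBBBRR; options L={ -1, -1/2, -3/8, -11/32, -21/64, -167/512, -333/1024, -665/2048 } R={ -2659/8192, -1329/4096, -83/256, -41/128, -5/16, -1/4, 0 } ⇒ -5319/16384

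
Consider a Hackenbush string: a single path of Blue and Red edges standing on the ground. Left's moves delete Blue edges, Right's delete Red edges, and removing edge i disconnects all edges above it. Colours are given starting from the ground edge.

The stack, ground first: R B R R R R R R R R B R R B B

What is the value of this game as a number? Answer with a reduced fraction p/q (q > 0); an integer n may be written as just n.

Build G(s[:k]) for k = 1..15, string s = R B R R R R R R R R B R R B B.
edge 1 of 15 (R): { — | 0 } so -1
edge 2 of 15 (B): { -1 | 0 } so -1/2
edge 3 of 15 (R): { -1 | -1/2, 0 } so -3/4
edge 4 of 15 (R): { -1 | -3/4, -1/2, 0 } so -7/8
edge 5 of 15 (R): { -1 | -7/8, -3/4, -1/2, 0 } so -15/16
edge 6 of 15 (R): { -1 | -15/16, -7/8, -3/4, -1/2, 0 } so -31/32
edge 7 of 15 (R): { -1 | -31/32, -15/16, -7/8, -3/4, -1/2, 0 } so -63/64
edge 8 of 15 (R): { -1 | -63/64, -31/32, -15/16, -7/8, -3/4, -1/2, 0 } so -127/128
edge 9 of 15 (R): { -1 | -127/128, -63/64, -31/32, -15/16, -7/8, -3/4, -1/2, 0 } so -255/256
edge 10 of 15 (R): { -1 | -255/256, -127/128, -63/64, -31/32, -15/16, -7/8, -3/4, -1/2, 0 } so -511/512
edge 11 of 15 (B): { -1, -511/512 | -255/256, -127/128, -63/64, -31/32, -15/16, -7/8, -3/4, -1/2, 0 } so -1021/1024
edge 12 of 15 (R): { -1, -511/512 | -1021/1024, -255/256, -127/128, -63/64, -31/32, -15/16, -7/8, -3/4, -1/2, 0 } so -2043/2048
edge 13 of 15 (R): { -1, -511/512 | -2043/2048, -1021/1024, -255/256, -127/128, -63/64, -31/32, -15/16, -7/8, -3/4, -1/2, 0 } so -4087/4096
edge 14 of 15 (B): { -1, -511/512, -4087/4096 | -2043/2048, -1021/1024, -255/256, -127/128, -63/64, -31/32, -15/16, -7/8, -3/4, -1/2, 0 } so -8173/8192
edge 15 of 15 (B): { -1, -511/512, -4087/4096, -8173/8192 | -2043/2048, -1021/1024, -255/256, -127/128, -63/64, -31/32, -15/16, -7/8, -3/4, -1/2, 0 } so -16345/16384

-16345/16384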